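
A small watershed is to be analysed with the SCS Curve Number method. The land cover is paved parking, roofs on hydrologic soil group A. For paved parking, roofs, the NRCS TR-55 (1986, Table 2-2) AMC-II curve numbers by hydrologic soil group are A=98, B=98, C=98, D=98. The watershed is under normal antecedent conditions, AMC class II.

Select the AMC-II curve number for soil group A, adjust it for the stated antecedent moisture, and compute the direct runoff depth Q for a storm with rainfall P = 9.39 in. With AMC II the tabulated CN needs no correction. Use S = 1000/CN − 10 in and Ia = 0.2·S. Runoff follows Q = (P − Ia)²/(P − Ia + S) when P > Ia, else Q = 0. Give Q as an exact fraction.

NRCS table: paved parking, roofs, soil group A → CN(II) = 98
CN(II) = 98; AMC II needs no correction.
Max retention: S = 1000/98 − 10 = 10/49 in (≈ 0.204 in)
Ia = 0.2·(10/49) = 2/49 in ≈ 0.041 in
Excess rainfall: 9.390 − 0.041 = 9.349 in; P > Ia so Q > 0
Q: (45811/4900)² ÷ (46811/4900) = 2098647721/229373900 in (≈ 9.149 in)

Q = 2098647721/229373900 in ≈ 9.149 in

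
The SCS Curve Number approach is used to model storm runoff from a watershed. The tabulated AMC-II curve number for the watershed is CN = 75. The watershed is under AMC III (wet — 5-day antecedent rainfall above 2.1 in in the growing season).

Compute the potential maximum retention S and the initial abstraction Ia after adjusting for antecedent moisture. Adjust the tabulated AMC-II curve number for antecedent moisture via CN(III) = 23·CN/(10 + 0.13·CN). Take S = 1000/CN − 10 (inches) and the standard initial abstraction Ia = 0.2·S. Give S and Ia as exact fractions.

Adjust CN=75 to AMC III: 23·75/(10 + 0.13·75) → 1725 ÷ (79/4) = 6900/79 ≈ 87.342
S = 1000/(6900/79) − 10 = 100/69 in ≈ 1.449 in
Ia = 0.2·(100/69) = 20/69 in ≈ 0.290 in

S = 100/69 in ≈ 1.449 in; Ia = 20/69 in ≈ 0.290 in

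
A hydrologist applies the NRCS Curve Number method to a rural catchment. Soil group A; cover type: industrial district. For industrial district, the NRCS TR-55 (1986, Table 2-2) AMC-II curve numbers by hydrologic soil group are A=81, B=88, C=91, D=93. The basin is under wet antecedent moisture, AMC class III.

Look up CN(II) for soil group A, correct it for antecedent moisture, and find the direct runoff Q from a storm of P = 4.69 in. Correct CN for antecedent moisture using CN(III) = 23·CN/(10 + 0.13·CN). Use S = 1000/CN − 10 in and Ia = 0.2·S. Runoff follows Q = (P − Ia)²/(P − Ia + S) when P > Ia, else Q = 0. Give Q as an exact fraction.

NRCS table: industrial district, soil group A → CN(II) = 81
Adjust CN=81 to AMC III: 23·81/(10 + 0.13·81) → 1863 ÷ (2053/100) = 186300/2053 ≈ 90.745
Retention S: 1000/CN − 10 with CN=90.745 → S = 1900/1863 ≈ 1.020 in
Ia = 0.2·(1900/1863) = 380/1863 in ≈ 0.204 in
Excess rainfall: 4.690 − 0.204 = 4.486 in; P > Ia so Q > 0
Q: (835747/186300)² ÷ (1025747/186300) = 698473048009/191096666100 in (≈ 3.655 in)

Q = 698473048009/191096666100 in ≈ 3.655 in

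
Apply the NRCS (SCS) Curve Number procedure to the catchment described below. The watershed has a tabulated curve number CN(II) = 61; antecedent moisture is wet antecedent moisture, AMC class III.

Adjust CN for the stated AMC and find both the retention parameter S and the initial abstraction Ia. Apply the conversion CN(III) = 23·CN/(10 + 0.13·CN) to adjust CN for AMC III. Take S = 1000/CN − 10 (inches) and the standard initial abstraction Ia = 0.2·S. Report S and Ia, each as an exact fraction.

Wet (AMC III): CN(III) = 23·61/(10 + 0.13·61) = 1403/(1793/100) = 140300/1793 ≈ 78.249
S = 1000/(140300/1793) − 10 = 3900/1403 in ≈ 2.780 in
Ia = 0.2S: 0.2·2.780 = 0.556 in (exactly 780/1403)

S = 3900/1403 in ≈ 2.780 in; Ia = 780/1403 in ≈ 0.556 in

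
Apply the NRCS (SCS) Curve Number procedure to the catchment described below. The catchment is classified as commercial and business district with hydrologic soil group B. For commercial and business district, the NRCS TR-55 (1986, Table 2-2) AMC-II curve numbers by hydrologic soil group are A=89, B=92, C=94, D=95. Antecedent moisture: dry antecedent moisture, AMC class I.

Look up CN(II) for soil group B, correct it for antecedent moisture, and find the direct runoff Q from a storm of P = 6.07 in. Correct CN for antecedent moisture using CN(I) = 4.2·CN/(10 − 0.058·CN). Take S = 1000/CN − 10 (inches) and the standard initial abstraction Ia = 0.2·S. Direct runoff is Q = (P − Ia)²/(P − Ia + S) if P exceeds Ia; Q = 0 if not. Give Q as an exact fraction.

Q = 74627858761/18024642300 in ≈ 4.140 in

NRCS table: commercial and business district, soil group B → CN(II) = 92
CN(I) from CN(II)=92: (4.2·92)/(10 − 0.058·92) = 48300/583 ≈ 82.847
Retention S: 1000/CN − 10 with CN=82.847 → S = 1000/483 ≈ 2.070 in
Ia = 0.2S: 0.2·2.070 = 0.414 in (exactly 200/483)
Since P=6.070 > Ia=0.414: effective rainfall P−Ia = 273181/48300 in
Q = (273181/48300)²/((273181/48300) + 1000/483) = (74627858761/2332890000)/(373181/48300) = 74627858761/18024642300 in ≈ 4.140 in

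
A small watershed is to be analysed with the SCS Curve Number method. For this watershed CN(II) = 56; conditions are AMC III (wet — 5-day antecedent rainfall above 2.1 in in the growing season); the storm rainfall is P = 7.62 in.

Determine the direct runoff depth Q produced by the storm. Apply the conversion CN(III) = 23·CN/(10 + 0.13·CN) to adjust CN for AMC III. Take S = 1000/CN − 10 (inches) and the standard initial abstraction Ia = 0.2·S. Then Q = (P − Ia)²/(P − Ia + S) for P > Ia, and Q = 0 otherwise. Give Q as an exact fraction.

Q = 3118217281/670895050 in ≈ 4.648 in

Wet (AMC III): CN(III) = 23·56/(10 + 0.13·56) = 1288/(432/25) = 4025/54 ≈ 74.537
S = 1000/(4025/54) − 10 = 550/161 in ≈ 3.416 in
Ia = 0.2S: 0.2·3.416 = 0.683 in (exactly 110/161)
P − Ia = 7.620 − 0.683 = 55841/8050 ≈ 6.937 in (> 0, runoff occurs)
Runoff Q = (P−Ia)²/(P−Ia+S) = (6.937)²/(6.937+3.416) = 3118217281/670895050 ≈ 4.648 in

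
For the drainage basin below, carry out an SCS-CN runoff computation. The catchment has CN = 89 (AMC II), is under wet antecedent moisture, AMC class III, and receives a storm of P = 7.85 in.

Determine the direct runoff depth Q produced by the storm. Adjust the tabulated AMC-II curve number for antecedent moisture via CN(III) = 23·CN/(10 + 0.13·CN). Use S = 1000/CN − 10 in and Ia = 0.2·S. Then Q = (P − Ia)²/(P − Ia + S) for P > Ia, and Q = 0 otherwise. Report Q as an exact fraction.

Q = 100475686441/13877800260 in ≈ 7.240 in

CN(III) from CN(II)=89: (23·89)/(10 + 0.13·89) = 204700/2157 ≈ 94.900
S = 1000/(204700/2157) − 10 = 1100/2047 in ≈ 0.537 in
Initial abstraction Ia = S/5 = (1100/2047)/5 = 220/2047 ≈ 0.107 in
Excess rainfall: 7.850 − 0.107 = 7.743 in; P > Ia so Q > 0
Q = (316979/40940)²/((316979/40940) + 1100/2047) = (100475686441/1676083600)/(338979/40940) = 100475686441/13877800260 in ≈ 7.240 in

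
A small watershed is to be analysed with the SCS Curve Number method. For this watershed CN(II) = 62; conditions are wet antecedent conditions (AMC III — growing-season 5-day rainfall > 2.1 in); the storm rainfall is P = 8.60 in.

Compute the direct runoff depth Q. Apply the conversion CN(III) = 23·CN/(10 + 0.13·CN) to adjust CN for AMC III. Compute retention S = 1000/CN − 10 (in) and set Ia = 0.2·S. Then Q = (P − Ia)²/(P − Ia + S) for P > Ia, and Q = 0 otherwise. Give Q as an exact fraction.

CN(III) from CN(II)=62: (23·62)/(10 + 0.13·62) = 71300/903 ≈ 78.959
S = 1000/(71300/903) − 10 = 1900/713 in ≈ 2.665 in
Ia = 0.2S: 0.2·2.665 = 0.533 in (exactly 380/713)
Excess rainfall: 8.600 − 0.533 = 8.067 in; P > Ia so Q > 0
Runoff Q = (P−Ia)²/(P−Ia+S) = (8.067)²/(8.067+2.665) = 827080081/136393335 ≈ 6.064 in

Q = 827080081/136393335 in ≈ 6.064 in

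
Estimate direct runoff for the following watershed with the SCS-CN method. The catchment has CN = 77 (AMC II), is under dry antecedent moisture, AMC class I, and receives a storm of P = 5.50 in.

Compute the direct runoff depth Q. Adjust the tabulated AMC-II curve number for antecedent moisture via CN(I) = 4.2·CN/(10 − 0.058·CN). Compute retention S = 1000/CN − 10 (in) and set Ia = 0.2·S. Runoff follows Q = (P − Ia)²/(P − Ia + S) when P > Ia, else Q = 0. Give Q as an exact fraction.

Dry (AMC I): CN(I) = 4.2·77/(10 − 0.058·77) = (1617/5)/(2767/500) = 161700/2767 ≈ 58.439
S = 1000/(161700/2767) − 10 = 11500/1617 in ≈ 7.112 in
Initial abstraction Ia = S/5 = (11500/1617)/5 = 2300/1617 ≈ 1.422 in
Since P=5.500 > Ia=1.422: effective rainfall P−Ia = 13187/3234 in
Q: (13187/3234)² ÷ (36187/3234) = 173896969/117028758 in (≈ 1.486 in)

Q = 173896969/117028758 in ≈ 1.486 in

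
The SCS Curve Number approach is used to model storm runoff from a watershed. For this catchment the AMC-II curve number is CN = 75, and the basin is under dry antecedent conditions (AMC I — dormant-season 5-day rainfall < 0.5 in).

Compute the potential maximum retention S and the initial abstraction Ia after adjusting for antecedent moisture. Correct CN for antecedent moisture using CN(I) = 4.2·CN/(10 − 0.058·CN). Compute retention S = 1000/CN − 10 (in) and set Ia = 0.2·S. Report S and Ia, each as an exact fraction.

Dry (AMC I): CN(I) = 4.2·75/(10 − 0.058·75) = 315/(113/20) = 6300/113 ≈ 55.752
Max retention: S = 1000/(6300/113) − 10 = 500/63 in (≈ 7.937 in)
Ia = 0.2S: 0.2·7.937 = 1.587 in (exactly 100/63)

S = 500/63 in ≈ 7.937 in; Ia = 100/63 in ≈ 1.587 in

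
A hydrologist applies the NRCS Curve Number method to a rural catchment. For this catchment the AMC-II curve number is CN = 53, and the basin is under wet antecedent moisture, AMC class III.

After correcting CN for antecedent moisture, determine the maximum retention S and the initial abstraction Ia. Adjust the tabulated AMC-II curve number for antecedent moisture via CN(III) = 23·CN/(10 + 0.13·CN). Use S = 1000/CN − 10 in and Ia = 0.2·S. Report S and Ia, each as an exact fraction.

CN(III) from CN(II)=53: (23·53)/(10 + 0.13·53) = 121900/1689 ≈ 72.173
Max retention: S = 1000/(121900/1689) − 10 = 4700/1219 in (≈ 3.856 in)
Ia = 0.2S: 0.2·3.856 = 0.771 in (exactly 940/1219)

S = 4700/1219 in ≈ 3.856 in; Ia = 940/1219 in ≈ 0.771 in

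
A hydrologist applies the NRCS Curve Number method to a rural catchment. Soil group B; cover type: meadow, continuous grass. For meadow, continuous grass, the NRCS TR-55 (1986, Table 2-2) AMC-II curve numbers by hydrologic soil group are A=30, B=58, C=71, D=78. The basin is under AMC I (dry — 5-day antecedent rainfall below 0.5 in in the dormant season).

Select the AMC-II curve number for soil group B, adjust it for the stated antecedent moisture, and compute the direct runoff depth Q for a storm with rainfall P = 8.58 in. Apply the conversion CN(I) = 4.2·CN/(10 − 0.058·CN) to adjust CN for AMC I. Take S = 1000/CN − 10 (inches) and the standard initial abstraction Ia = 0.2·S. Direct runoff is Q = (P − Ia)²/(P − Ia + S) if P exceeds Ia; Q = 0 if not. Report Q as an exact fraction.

Q = 55368481/47039450 in ≈ 1.177 in

NRCS table: meadow, continuous grass, soil group B → CN(II) = 58
Adjust CN=58 to AMC I: 4.2·58/(10 − 0.058·58) → (1218/5) ÷ (1659/250) = 2900/79 ≈ 36.709
Max retention: S = 1000/(2900/79) − 10 = 500/29 in (≈ 17.241 in)
Ia = 0.2S: 0.2·17.241 = 3.448 in (exactly 100/29)
Excess rainfall: 8.580 − 3.448 = 5.132 in; P > Ia so Q > 0
Q: (7441/1450)² ÷ (32441/1450) = 55368481/47039450 in (≈ 1.177 in)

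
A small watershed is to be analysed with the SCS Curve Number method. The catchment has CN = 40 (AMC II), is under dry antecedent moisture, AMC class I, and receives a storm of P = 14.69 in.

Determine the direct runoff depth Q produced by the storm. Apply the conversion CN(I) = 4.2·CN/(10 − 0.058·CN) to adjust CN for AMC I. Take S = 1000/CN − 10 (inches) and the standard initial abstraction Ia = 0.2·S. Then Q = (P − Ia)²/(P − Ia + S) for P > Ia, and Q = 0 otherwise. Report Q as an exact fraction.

CN(I) from CN(II)=40: (4.2·40)/(10 − 0.058·40) = 175/8 ≈ 21.875
Max retention: S = 1000/(175/8) − 10 = 250/7 in (≈ 35.714 in)
Initial abstraction Ia = S/5 = (250/7)/5 = 50/7 ≈ 7.143 in
Excess rainfall: 14.690 − 7.143 = 7.547 in; P > Ia so Q > 0
Q: (5283/700)² ÷ (30283/700) = 27910089/21198100 in (≈ 1.317 in)

Q = 27910089/21198100 in ≈ 1.317 in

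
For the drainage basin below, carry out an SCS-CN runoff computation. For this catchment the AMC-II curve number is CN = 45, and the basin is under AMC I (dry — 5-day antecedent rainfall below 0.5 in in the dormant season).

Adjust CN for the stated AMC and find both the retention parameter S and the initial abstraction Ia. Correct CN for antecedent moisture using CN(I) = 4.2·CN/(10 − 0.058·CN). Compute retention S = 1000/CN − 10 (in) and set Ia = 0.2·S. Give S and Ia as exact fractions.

S = 5500/189 in ≈ 29.101 in; Ia = 1100/189 in ≈ 5.820 in

Adjust CN=45 to AMC I: 4.2·45/(10 − 0.058·45) → 189 ÷ (739/100) = 18900/739 ≈ 25.575
S = 1000/(18900/739) − 10 = 5500/189 in ≈ 29.101 in
Ia = 0.2S: 0.2·29.101 = 5.820 in (exactly 1100/189)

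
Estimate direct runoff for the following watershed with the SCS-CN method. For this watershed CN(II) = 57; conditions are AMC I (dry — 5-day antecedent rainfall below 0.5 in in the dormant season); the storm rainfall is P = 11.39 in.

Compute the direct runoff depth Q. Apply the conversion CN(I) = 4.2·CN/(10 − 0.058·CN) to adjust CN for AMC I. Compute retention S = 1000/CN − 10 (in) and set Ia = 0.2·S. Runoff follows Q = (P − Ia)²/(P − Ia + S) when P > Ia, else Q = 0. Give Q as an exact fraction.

Q = 871203824689/369080945100 in ≈ 2.360 in

Dry (AMC I): CN(I) = 4.2·57/(10 − 0.058·57) = (1197/5)/(3347/500) = 119700/3347 ≈ 35.763
S = 1000/(119700/3347) − 10 = 21500/1197 in ≈ 17.962 in
Ia = 0.2S: 0.2·17.962 = 3.592 in (exactly 4300/1197)
P − Ia = 11.390 − 3.592 = 933383/119700 ≈ 7.798 in (> 0, runoff occurs)
Runoff Q = (P−Ia)²/(P−Ia+S) = (7.798)²/(7.798+17.962) = 871203824689/369080945100 ≈ 2.360 in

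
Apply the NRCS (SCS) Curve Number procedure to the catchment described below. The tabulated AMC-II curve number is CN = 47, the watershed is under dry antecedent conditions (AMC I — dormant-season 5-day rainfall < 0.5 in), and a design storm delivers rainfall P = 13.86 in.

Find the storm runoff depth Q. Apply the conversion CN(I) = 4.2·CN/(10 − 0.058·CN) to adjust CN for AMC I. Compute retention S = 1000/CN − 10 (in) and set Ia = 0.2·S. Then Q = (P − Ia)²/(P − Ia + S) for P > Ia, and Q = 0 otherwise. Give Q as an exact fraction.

Dry (AMC I): CN(I) = 4.2·47/(10 − 0.058·47) = (987/5)/(3637/500) = 98700/3637 ≈ 27.138
Max retention: S = 1000/(98700/3637) − 10 = 26500/987 in (≈ 26.849 in)
Ia = 0.2·(26500/987) = 5300/987 in ≈ 5.370 in
Since P=13.860 > Ia=5.370: effective rainfall P−Ia = 418991/49350 in
Runoff Q = (P−Ia)²/(P−Ia+S) = (8.490)²/(8.490+26.849) = 175553458081/86065955850 ≈ 2.040 in

Q = 175553458081/86065955850 in ≈ 2.040 in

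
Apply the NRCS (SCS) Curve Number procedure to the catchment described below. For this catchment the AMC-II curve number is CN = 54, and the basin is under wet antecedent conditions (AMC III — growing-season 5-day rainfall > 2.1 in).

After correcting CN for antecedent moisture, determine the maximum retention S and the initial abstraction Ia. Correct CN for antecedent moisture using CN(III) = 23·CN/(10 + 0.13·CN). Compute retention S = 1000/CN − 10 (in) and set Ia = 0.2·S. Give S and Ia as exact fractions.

Adjust CN=54 to AMC III: 23·54/(10 + 0.13·54) → 1242 ÷ (851/50) = 2700/37 ≈ 72.973
Max retention: S = 1000/(2700/37) − 10 = 100/27 in (≈ 3.704 in)
Ia = 0.2·(100/27) = 20/27 in ≈ 0.741 in

S = 100/27 in ≈ 3.704 in; Ia = 20/27 in ≈ 0.741 in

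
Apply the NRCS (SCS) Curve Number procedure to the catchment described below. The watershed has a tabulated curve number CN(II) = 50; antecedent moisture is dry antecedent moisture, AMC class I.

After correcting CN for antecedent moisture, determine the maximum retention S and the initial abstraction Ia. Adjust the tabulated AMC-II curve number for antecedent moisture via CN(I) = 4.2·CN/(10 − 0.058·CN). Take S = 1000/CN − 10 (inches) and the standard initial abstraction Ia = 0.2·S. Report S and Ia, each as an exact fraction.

S = 500/21 in ≈ 23.810 in; Ia = 100/21 in ≈ 4.762 in

Adjust CN=50 to AMC I: 4.2·50/(10 − 0.058·50) → 210 ÷ (71/10) = 2100/71 ≈ 29.577
Retention S: 1000/CN − 10 with CN=29.577 → S = 500/21 ≈ 23.810 in
Ia = 0.2·(500/21) = 100/21 in ≈ 4.762 in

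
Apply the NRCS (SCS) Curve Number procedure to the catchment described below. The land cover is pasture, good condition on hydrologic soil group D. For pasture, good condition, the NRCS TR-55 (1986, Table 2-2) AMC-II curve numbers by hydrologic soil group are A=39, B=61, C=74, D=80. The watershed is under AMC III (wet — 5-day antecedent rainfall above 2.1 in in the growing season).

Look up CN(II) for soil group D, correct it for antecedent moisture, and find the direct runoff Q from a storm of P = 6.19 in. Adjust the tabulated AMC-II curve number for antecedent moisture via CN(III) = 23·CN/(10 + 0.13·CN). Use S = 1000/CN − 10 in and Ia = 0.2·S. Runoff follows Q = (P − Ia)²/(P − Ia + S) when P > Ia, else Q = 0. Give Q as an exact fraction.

NRCS table: pasture, good condition, soil group D → CN(II) = 80
Wet (AMC III): CN(III) = 23·80/(10 + 0.13·80) = 1840/(102/5) = 4600/51 ≈ 90.196
S = 1000/(4600/51) − 10 = 25/23 in ≈ 1.087 in
Ia = 0.2·(25/23) = 5/23 in ≈ 0.217 in
Excess rainfall: 6.190 − 0.217 = 5.973 in; P > Ia so Q > 0
Q = (13737/2300)²/((13737/2300) + 25/23) = (188705169/5290000)/(16237/2300) = 188705169/37345100 in ≈ 5.053 in

Q = 188705169/37345100 in ≈ 5.053 in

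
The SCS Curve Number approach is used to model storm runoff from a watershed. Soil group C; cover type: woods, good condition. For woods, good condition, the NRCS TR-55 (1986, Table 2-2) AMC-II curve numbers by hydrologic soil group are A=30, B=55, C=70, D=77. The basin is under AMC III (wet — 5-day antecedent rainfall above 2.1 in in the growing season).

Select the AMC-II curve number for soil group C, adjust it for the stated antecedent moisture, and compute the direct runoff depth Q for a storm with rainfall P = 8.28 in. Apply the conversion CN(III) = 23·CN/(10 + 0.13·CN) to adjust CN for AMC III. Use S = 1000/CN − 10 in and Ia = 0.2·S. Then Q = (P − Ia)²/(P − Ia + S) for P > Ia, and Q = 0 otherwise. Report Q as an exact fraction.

Q = 337652643/52763725 in ≈ 6.399 in

NRCS table: woods, good condition, soil group C → CN(II) = 70
Adjust CN=70 to AMC III: 23·70/(10 + 0.13·70) → 1610 ÷ (191/10) = 16100/191 ≈ 84.293
S = 1000/(16100/191) − 10 = 300/161 in ≈ 1.863 in
Ia = 0.2S: 0.2·1.863 = 0.373 in (exactly 60/161)
Excess rainfall: 8.280 − 0.373 = 7.907 in; P > Ia so Q > 0
Q = (31827/4025)²/((31827/4025) + 300/161) = (1012957929/16200625)/(39327/4025) = 337652643/52763725 in ≈ 6.399 in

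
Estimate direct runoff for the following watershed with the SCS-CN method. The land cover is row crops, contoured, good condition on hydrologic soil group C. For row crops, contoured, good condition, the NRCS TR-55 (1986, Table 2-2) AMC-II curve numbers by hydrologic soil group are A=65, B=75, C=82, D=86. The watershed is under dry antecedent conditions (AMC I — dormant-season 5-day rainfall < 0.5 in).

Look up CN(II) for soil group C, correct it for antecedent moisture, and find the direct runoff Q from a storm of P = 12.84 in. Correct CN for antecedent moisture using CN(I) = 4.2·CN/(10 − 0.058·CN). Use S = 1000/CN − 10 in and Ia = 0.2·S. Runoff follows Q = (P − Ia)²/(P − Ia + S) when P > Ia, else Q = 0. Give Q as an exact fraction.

Q = 2387243043/292087075 in ≈ 8.173 in

NRCS table: row crops, contoured, good condition, soil group C → CN(II) = 82
Adjust CN=82 to AMC I: 4.2·82/(10 − 0.058·82) → (1722/5) ÷ (1311/250) = 28700/437 ≈ 65.675
Retention S: 1000/CN − 10 with CN=65.675 → S = 1500/287 ≈ 5.226 in
Ia = 0.2·(1500/287) = 300/287 in ≈ 1.045 in
Since P=12.840 > Ia=1.045: effective rainfall P−Ia = 84627/7175 in
Q: (84627/7175)² ÷ (122127/7175) = 2387243043/292087075 in (≈ 8.173 in)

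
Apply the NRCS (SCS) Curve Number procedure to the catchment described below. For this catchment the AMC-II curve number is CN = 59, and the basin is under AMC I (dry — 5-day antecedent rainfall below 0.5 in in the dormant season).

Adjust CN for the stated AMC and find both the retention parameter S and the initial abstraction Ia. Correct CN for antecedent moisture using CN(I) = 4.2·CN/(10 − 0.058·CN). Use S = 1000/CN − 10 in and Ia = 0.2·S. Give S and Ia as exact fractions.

S = 20500/1239 in ≈ 16.546 in; Ia = 4100/1239 in ≈ 3.309 in

Adjust CN=59 to AMC I: 4.2·59/(10 − 0.058·59) → (1239/5) ÷ (3289/500) = 123900/3289 ≈ 37.671
S = 1000/(123900/3289) − 10 = 20500/1239 in ≈ 16.546 in
Ia = 0.2S: 0.2·16.546 = 3.309 in (exactly 4100/1239)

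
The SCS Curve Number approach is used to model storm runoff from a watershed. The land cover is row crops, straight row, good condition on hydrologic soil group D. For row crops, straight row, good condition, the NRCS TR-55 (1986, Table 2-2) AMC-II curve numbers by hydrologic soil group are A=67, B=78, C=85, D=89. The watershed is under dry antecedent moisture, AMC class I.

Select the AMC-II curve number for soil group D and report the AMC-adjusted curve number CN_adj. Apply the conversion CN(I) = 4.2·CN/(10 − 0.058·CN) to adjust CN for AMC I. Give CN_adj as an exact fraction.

CN_adj = 186900/2419 ≈ 77.263

NRCS table: row crops, straight row, good condition, soil group D → CN(II) = 89
CN(I) from CN(II)=89: (4.2·89)/(10 − 0.058·89) = 186900/2419 ≈ 77.263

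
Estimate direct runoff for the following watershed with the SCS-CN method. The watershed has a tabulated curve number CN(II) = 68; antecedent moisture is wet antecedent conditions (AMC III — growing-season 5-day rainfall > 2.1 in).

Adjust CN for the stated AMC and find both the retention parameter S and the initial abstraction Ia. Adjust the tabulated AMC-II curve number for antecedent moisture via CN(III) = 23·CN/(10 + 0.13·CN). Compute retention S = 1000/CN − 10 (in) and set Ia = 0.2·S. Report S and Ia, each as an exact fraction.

Adjust CN=68 to AMC III: 23·68/(10 + 0.13·68) → 1564 ÷ (471/25) = 39100/471 ≈ 83.015
Max retention: S = 1000/(39100/471) − 10 = 800/391 in (≈ 2.046 in)
Initial abstraction Ia = S/5 = (800/391)/5 = 160/391 ≈ 0.409 in

S = 800/391 in ≈ 2.046 in; Ia = 160/391 in ≈ 0.409 in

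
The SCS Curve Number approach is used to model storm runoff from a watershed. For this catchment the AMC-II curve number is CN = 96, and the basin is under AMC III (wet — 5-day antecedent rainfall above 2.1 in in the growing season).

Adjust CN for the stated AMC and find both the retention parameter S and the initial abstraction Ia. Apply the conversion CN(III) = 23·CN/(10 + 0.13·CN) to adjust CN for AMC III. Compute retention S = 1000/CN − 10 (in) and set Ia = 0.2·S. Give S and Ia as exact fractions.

Adjust CN=96 to AMC III: 23·96/(10 + 0.13·96) → 2208 ÷ (562/25) = 27600/281 ≈ 98.221
Retention S: 1000/CN − 10 with CN=98.221 → S = 25/138 ≈ 0.181 in
Ia = 0.2S: 0.2·0.181 = 0.036 in (exactly 5/138)

S = 25/138 in ≈ 0.181 in; Ia = 5/138 in ≈ 0.036 in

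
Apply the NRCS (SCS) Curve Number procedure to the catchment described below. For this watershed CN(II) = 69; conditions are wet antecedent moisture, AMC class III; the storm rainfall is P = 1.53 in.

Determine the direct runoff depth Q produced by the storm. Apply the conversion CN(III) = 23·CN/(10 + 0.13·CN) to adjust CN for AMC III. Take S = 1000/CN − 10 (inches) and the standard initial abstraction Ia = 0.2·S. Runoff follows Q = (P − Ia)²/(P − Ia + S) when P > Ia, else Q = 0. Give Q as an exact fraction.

Q = 32692617721/77891705700 in ≈ 0.420 in

CN(III) from CN(II)=69: (23·69)/(10 + 0.13·69) = 158700/1897 ≈ 83.658
Max retention: S = 1000/(158700/1897) − 10 = 3100/1587 in (≈ 1.953 in)
Initial abstraction Ia = S/5 = (3100/1587)/5 = 620/1587 ≈ 0.391 in
Excess rainfall: 1.530 − 0.391 = 1.139 in; P > Ia so Q > 0
Runoff Q = (P−Ia)²/(P−Ia+S) = (1.139)²/(1.139+1.953) = 32692617721/77891705700 ≈ 0.420 in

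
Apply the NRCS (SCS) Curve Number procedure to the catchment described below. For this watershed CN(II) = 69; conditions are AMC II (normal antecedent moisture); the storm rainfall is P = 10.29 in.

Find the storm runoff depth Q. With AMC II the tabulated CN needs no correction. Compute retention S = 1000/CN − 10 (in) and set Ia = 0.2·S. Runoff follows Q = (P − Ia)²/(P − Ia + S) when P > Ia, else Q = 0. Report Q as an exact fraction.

CN(II) = 69; AMC II needs no correction.
Retention S: 1000/CN − 10 with CN=69.000 → S = 310/69 ≈ 4.493 in
Ia = 0.2·(310/69) = 62/69 in ≈ 0.899 in
Since P=10.290 > Ia=0.899: effective rainfall P−Ia = 64801/6900 in
Runoff Q = (P−Ia)²/(P−Ia+S) = (9.391)²/(9.391+4.493) = 4199169601/661026900 ≈ 6.352 in

Q = 4199169601/661026900 in ≈ 6.352 in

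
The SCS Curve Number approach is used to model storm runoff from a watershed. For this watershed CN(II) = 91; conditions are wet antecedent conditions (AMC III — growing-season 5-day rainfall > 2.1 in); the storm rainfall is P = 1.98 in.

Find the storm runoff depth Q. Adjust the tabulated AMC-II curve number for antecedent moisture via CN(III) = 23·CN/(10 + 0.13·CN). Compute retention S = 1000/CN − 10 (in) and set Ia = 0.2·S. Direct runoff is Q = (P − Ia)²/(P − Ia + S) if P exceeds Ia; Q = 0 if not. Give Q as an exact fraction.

Adjust CN=91 to AMC III: 23·91/(10 + 0.13·91) → 2093 ÷ (2183/100) = 209300/2183 ≈ 95.877
Retention S: 1000/CN − 10 with CN=95.877 → S = 900/2093 ≈ 0.430 in
Ia = 0.2·(900/2093) = 180/2093 in ≈ 0.086 in
P − Ia = 1.980 − 0.086 = 198207/104650 ≈ 1.894 in (> 0, runoff occurs)
Runoff Q = (P−Ia)²/(P−Ia+S) = (1.894)²/(1.894+0.430) = 4365112761/2827956950 ≈ 1.544 in

Q = 4365112761/2827956950 in ≈ 1.544 in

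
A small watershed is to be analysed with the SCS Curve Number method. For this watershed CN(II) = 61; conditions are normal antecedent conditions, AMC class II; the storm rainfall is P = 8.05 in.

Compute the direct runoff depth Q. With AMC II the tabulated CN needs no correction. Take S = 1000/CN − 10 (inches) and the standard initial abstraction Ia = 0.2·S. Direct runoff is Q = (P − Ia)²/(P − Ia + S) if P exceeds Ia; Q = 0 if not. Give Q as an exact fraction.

CN(II) = 61; AMC II needs no correction.
Max retention: S = 1000/61 − 10 = 390/61 in (≈ 6.393 in)
Ia = 0.2S: 0.2·6.393 = 1.279 in (exactly 78/61)
P − Ia = 8.050 − 1.279 = 8261/1220 ≈ 6.771 in (> 0, runoff occurs)
Q = (8261/1220)²/((8261/1220) + 390/61) = (68244121/1488400)/(16061/1220) = 68244121/19594420 in ≈ 3.483 in

Q = 68244121/19594420 in ≈ 3.483 in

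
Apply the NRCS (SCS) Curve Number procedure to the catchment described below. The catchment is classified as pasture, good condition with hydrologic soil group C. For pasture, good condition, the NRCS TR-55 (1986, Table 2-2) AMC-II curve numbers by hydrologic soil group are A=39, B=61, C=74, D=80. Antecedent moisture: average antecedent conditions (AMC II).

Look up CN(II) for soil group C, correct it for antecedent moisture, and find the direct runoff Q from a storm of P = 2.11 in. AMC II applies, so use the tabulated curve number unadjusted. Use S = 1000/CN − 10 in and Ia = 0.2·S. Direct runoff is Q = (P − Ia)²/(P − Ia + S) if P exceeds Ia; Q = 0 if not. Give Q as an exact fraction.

Q = 27112849/67365900 in ≈ 0.402 in

NRCS table: pasture, good condition, soil group C → CN(II) = 74
AMC II — tabulated CN = 74 applies directly.
Max retention: S = 1000/74 − 10 = 130/37 in (≈ 3.514 in)
Initial abstraction Ia = S/5 = (130/37)/5 = 26/37 ≈ 0.703 in
Excess rainfall: 2.110 − 0.703 = 1.407 in; P > Ia so Q > 0
Runoff Q = (P−Ia)²/(P−Ia+S) = (1.407)²/(1.407+3.514) = 27112849/67365900 ≈ 0.402 in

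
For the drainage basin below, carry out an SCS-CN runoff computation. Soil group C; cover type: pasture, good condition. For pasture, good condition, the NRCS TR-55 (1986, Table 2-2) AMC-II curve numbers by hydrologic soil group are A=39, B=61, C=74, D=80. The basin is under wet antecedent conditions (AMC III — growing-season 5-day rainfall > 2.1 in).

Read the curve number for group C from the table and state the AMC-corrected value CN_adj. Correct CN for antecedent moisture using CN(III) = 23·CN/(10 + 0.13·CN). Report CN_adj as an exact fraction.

CN_adj = 85100/981 ≈ 86.748

NRCS table: pasture, good condition, soil group C → CN(II) = 74
Adjust CN=74 to AMC III: 23·74/(10 + 0.13·74) → 1702 ÷ (981/50) = 85100/981 ≈ 86.748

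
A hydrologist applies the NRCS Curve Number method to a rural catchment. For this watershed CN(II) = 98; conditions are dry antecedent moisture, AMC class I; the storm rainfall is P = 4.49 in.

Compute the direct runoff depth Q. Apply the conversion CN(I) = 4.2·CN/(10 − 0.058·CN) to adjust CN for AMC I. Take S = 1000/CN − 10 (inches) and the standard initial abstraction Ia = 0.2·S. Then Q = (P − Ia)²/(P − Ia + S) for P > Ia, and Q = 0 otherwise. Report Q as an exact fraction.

Dry (AMC I): CN(I) = 4.2·98/(10 − 0.058·98) = (2058/5)/(1079/250) = 102900/1079 ≈ 95.366
Retention S: 1000/CN − 10 with CN=95.366 → S = 500/1029 ≈ 0.486 in
Ia = 0.2S: 0.2·0.486 = 0.097 in (exactly 100/1029)
P − Ia = 4.490 − 0.097 = 452021/102900 ≈ 4.393 in (> 0, runoff occurs)
Q = (452021/102900)²/((452021/102900) + 500/1029) = (204322984441/10588410000)/(502021/102900) = 204322984441/51657960900 in ≈ 3.955 in

Q = 204322984441/51657960900 in ≈ 3.955 in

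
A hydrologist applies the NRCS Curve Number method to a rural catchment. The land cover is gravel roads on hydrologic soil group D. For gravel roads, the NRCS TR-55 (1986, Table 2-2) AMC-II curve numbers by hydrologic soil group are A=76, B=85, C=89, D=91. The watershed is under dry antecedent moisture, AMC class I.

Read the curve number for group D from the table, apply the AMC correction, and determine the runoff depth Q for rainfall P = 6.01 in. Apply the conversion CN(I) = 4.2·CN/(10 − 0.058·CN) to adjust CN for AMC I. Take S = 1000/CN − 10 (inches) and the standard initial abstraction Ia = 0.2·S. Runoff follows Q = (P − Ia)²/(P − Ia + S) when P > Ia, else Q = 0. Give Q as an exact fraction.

Q = 124493948569/32030716900 in ≈ 3.887 in

NRCS table: gravel roads, soil group D → CN(II) = 91
Dry (AMC I): CN(I) = 4.2·91/(10 − 0.058·91) = (1911/5)/(2361/500) = 63700/787 ≈ 80.940
Max retention: S = 1000/(63700/787) − 10 = 1500/637 in (≈ 2.355 in)
Initial abstraction Ia = S/5 = (1500/637)/5 = 300/637 ≈ 0.471 in
Since P=6.010 > Ia=0.471: effective rainfall P−Ia = 352837/63700 in
Q = (352837/63700)²/((352837/63700) + 1500/637) = (124493948569/4057690000)/(502837/63700) = 124493948569/32030716900 in ≈ 3.887 in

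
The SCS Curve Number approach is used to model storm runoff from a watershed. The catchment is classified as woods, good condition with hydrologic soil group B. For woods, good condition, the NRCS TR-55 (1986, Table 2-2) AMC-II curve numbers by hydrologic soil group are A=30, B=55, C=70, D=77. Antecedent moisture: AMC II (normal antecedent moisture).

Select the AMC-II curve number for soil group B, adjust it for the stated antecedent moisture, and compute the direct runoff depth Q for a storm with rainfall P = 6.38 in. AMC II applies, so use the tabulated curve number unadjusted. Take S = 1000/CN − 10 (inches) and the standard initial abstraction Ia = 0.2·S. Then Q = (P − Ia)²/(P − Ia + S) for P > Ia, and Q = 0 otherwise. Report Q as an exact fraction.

Q = 6806881/3909950 in ≈ 1.741 in

NRCS table: woods, good condition, soil group B → CN(II) = 55
CN(II) = 55; AMC II needs no correction.
S = 1000/55 − 10 = 90/11 in ≈ 8.182 in
Ia = 0.2·(90/11) = 18/11 in ≈ 1.636 in
Since P=6.380 > Ia=1.636: effective rainfall P−Ia = 2609/550 in
Runoff Q = (P−Ia)²/(P−Ia+S) = (4.744)²/(4.744+8.182) = 6806881/3909950 ≈ 1.741 in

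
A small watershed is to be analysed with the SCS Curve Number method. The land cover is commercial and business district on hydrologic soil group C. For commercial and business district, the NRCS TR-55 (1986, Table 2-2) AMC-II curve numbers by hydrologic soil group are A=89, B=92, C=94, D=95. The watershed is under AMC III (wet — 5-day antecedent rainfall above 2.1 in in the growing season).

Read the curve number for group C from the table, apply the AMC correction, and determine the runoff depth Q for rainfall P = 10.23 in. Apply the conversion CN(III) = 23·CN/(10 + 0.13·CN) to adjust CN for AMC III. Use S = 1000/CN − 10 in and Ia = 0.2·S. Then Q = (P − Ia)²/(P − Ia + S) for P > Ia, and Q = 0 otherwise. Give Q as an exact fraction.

NRCS table: commercial and business district, soil group C → CN(II) = 94
Wet (AMC III): CN(III) = 23·94/(10 + 0.13·94) = 2162/(1111/50) = 108100/1111 ≈ 97.300
Max retention: S = 1000/(108100/1111) − 10 = 300/1081 in (≈ 0.278 in)
Initial abstraction Ia = S/5 = (300/1081)/5 = 60/1081 ≈ 0.056 in
Excess rainfall: 10.230 − 0.056 = 10.174 in; P > Ia so Q > 0
Runoff Q = (P−Ia)²/(P−Ia+S) = (10.174)²/(10.174+0.278) = 403232872923/40712730100 ≈ 9.904 in

Q = 403232872923/40712730100 in ≈ 9.904 in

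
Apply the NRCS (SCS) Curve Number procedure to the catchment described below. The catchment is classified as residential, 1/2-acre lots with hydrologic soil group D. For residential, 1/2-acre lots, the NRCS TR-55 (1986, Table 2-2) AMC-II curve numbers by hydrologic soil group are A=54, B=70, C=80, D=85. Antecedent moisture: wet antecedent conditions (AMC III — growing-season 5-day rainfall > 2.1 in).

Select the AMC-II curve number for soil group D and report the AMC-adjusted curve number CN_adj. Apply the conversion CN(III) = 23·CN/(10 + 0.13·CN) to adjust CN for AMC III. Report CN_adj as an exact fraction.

CN_adj = 39100/421 ≈ 92.874

NRCS table: residential, 1/2-acre lots, soil group D → CN(II) = 85
CN(III) from CN(II)=85: (23·85)/(10 + 0.13·85) = 39100/421 ≈ 92.874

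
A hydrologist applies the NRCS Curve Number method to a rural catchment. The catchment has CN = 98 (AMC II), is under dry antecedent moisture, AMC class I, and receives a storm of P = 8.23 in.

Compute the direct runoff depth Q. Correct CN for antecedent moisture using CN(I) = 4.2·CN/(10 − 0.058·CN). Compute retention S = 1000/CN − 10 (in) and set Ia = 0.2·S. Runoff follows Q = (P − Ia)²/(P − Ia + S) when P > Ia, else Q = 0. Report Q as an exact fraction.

Dry (AMC I): CN(I) = 4.2·98/(10 − 0.058·98) = (2058/5)/(1079/250) = 102900/1079 ≈ 95.366
Max retention: S = 1000/(102900/1079) − 10 = 500/1029 in (≈ 0.486 in)
Ia = 0.2S: 0.2·0.486 = 0.097 in (exactly 100/1029)
Excess rainfall: 8.230 − 0.097 = 8.133 in; P > Ia so Q > 0
Q = (836867/102900)²/((836867/102900) + 500/1029) = (700346375689/10588410000)/(886867/102900) = 700346375689/91258614300 in ≈ 7.674 in

Q = 700346375689/91258614300 in ≈ 7.674 in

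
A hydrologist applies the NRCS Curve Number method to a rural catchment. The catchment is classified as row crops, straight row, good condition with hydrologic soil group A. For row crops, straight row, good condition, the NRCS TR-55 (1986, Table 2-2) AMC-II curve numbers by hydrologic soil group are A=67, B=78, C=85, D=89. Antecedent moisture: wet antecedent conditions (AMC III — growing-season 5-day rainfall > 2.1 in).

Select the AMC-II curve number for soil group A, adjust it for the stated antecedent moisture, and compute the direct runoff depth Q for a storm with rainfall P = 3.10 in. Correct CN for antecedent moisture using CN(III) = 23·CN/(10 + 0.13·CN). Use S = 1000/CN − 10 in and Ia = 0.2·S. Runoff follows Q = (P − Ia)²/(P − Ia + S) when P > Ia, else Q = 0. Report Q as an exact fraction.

NRCS table: row crops, straight row, good condition, soil group A → CN(II) = 67
Adjust CN=67 to AMC III: 23·67/(10 + 0.13·67) → 1541 ÷ (1871/100) = 154100/1871 ≈ 82.362
Retention S: 1000/CN − 10 with CN=82.362 → S = 3300/1541 ≈ 2.141 in
Ia = 0.2·(3300/1541) = 660/1541 in ≈ 0.428 in
Since P=3.100 > Ia=0.428: effective rainfall P−Ia = 41171/15410 in
Runoff Q = (P−Ia)²/(P−Ia+S) = (2.672)²/(2.672+2.141) = 1695051241/1142975110 ≈ 1.483 in

Q = 1695051241/1142975110 in ≈ 1.483 in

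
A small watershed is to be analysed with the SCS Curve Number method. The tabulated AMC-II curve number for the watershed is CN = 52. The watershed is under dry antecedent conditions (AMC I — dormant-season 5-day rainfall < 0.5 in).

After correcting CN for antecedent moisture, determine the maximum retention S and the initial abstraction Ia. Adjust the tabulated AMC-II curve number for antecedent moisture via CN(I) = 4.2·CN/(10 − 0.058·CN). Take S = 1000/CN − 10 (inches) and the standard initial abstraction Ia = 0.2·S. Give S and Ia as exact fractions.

S = 2000/91 in ≈ 21.978 in; Ia = 400/91 in ≈ 4.396 in

Dry (AMC I): CN(I) = 4.2·52/(10 − 0.058·52) = (1092/5)/(873/125) = 9100/291 ≈ 31.271
Retention S: 1000/CN − 10 with CN=31.271 → S = 2000/91 ≈ 21.978 in
Initial abstraction Ia = S/5 = (2000/91)/5 = 400/91 ≈ 4.396 in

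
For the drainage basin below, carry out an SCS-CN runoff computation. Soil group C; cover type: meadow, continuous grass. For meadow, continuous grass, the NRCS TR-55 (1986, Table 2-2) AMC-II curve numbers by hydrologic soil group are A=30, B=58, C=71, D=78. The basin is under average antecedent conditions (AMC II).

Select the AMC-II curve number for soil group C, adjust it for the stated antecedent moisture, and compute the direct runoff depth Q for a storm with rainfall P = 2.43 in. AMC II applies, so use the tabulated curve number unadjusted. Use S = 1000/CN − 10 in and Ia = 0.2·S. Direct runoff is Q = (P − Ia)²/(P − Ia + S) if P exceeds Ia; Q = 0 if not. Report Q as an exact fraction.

Q = 131171209/287216300 in ≈ 0.457 in

NRCS table: meadow, continuous grass, soil group C → CN(II) = 71
AMC II — tabulated CN = 71 applies directly.
S = 1000/71 − 10 = 290/71 in ≈ 4.085 in
Initial abstraction Ia = S/5 = (290/71)/5 = 58/71 ≈ 0.817 in
Since P=2.430 > Ia=0.817: effective rainfall P−Ia = 11453/7100 in
Q = (11453/7100)²/((11453/7100) + 290/71) = (131171209/50410000)/(40453/7100) = 131171209/287216300 in ≈ 0.457 in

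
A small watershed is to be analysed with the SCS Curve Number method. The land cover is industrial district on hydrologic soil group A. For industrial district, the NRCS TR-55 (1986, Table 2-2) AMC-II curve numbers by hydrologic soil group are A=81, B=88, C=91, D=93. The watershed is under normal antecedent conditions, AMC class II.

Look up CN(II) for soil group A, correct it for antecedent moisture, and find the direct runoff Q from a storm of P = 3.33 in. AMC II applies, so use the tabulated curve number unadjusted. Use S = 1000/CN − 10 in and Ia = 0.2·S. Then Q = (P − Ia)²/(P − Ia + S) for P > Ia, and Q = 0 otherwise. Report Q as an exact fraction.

NRCS table: industrial district, soil group A → CN(II) = 81
CN(II) = 81; AMC II needs no correction.
S = 1000/81 − 10 = 190/81 in ≈ 2.346 in
Initial abstraction Ia = S/5 = (190/81)/5 = 38/81 ≈ 0.469 in
Excess rainfall: 3.330 − 0.469 = 2.861 in; P > Ia so Q > 0
Runoff Q = (P−Ia)²/(P−Ia+S) = (2.861)²/(2.861+2.346) = 536987929/341601300 ≈ 1.572 in

Q = 536987929/341601300 in ≈ 1.572 in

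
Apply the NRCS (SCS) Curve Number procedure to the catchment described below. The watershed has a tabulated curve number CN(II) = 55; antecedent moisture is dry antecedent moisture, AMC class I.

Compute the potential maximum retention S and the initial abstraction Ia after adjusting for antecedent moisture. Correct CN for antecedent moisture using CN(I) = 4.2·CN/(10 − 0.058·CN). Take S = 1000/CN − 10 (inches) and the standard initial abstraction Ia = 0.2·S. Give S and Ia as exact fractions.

CN(I) from CN(II)=55: (4.2·55)/(10 − 0.058·55) = 7700/227 ≈ 33.921
S = 1000/(7700/227) − 10 = 1500/77 in ≈ 19.481 in
Ia = 0.2·(1500/77) = 300/77 in ≈ 3.896 in

S = 1500/77 in ≈ 19.481 in; Ia = 300/77 in ≈ 3.896 in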